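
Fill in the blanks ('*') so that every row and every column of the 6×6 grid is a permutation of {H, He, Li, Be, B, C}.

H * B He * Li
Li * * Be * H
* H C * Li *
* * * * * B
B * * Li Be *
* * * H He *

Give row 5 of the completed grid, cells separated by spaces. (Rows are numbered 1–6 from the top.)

B He H Li Be C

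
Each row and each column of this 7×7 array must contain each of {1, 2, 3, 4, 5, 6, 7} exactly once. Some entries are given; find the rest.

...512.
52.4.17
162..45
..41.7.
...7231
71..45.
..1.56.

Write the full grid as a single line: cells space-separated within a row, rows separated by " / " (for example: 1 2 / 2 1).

4 3 7 5 1 2 6 / 5 2 6 4 3 1 7 / 1 6 2 3 7 4 5 / 2 5 4 1 6 7 3 / 6 4 5 7 2 3 1 / 7 1 3 6 4 5 2 / 3 7 1 2 5 6 4

(r3,c4): row 3 has {1,2,4,5,6}; column 4 has {1,4,5,7}, so it must be 3.
(r3,c5): row 3 has {1,2,3,4,5,6}; column 5 has {1,2,4,5}, so it must be 7.
(r7,c4): row 7 has {1,5,6}; column 4 has {1,3,4,5,7}, so it must be 2.
(r6,c4): row 6 has {1,4,5,7}; column 4 has {1,2,3,4,5,7}, so it must be 6.
(r6,c3): row 6 has {1,4,5,6,7}; column 3 has {1,2,4}, so it must be 3.
(r6,c7): row 6 has {1,3,4,5,6,7}; column 7 has {1,5,7}, so it must be 2.
(r2,c3): row 2 has {1,2,4,5,7}; column 3 has {1,2,3,4}, so it must be 6.
(r2,c5): row 2 has {1,2,4,5,6,7}; column 5 has {1,2,4,5,7}, so it must be 3.
(r4,c5): row 4 has {1,4,7}; column 5 has {1,2,3,4,5,7}, so it must be 6.
(r4,c7): row 4 has {1,4,6,7}; column 7 has {1,2,5,7}, so it must be 3.
(r5,c3): row 5 has {1,2,3,7}; column 3 has {1,2,3,4,6}, so it must be 5.
(r7,c7): row 7 has {1,2,5,6}; column 7 has {1,2,3,5,7}, so it must be 4.
(r1,c3): row 1 has {1,2,5}; column 3 has {1,2,3,4,5,6}, so it must be 7.
(r1,c7): row 1 has {1,2,5,7}; column 7 has {1,2,3,4,5,7}, so it must be 6.
(r4,c1): row 4 has {1,3,4,6,7}; column 1 has {1,5,7}, so it must be 2.
(r4,c2): row 4 has {1,2,3,4,6,7}; column 2 has {1,2,6}, so it must be 5.
(r5,c2): row 5 has {1,2,3,5,7}; column 2 has {1,2,5,6}, so it must be 4.
(r7,c1): row 7 has {1,2,4,5,6}; column 1 has {1,2,5,7}, so it must be 3.
(r7,c2): row 7 has {1,2,3,4,5,6}; column 2 has {1,2,4,5,6}, so it must be 7.
(r1,c1): row 1 has {1,2,5,6,7}; column 1 has {1,2,3,5,7}, so it must be 4.
(r1,c2): row 1 has {1,2,4,5,6,7}; column 2 has {1,2,4,5,6,7}, so it must be 3.
(r5,c1): row 5 has {1,2,3,4,5,7}; column 1 has {1,2,3,4,5,7}, so it must be 6.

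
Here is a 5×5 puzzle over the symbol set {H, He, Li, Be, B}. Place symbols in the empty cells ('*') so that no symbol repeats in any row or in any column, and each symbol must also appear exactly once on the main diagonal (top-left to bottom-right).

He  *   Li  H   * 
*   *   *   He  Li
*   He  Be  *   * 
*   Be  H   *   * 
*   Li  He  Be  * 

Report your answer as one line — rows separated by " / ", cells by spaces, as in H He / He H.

row 1 has {H,He,Li}; column 2 has {He,Li,Be} — only B is left for (r1,c2).
row 1 has {H,He,Li,B}; column 5 has {Li} — only Be is left for (r1,c5).
row 2 has {He,Li}; column 2 has {He,Li,Be,B}; the diagonal has {He,Be} — only H is left for (r2,c2).
row 2 has {H,He,Li}; column 3 has {H,He,Li,Be} — only B is left for (r2,c3).
row 5 has {He,Li,Be}; column 5 has {Li,Be}; the diagonal has {H,He,Be} — only B is left for (r5,c5).
row 2 has {H,He,Li,B}; column 1 has {He} — only Be is left for (r2,c1).
row 3 has {He,Be}; column 5 has {Li,Be,B} — only H is left for (r3,c5).
row 4 has {H,Be}; column 4 has {H,He,Be}; the diagonal has {H,He,Be,B} — only Li is left for (r4,c4).
row 4 has {H,Li,Be}; column 5 has {H,Li,Be,B} — only He is left for (r4,c5).
row 5 has {He,Li,Be,B}; column 1 has {He,Be} — only H is left for (r5,c1).
row 3 has {H,He,Be}; column 4 has {H,He,Li,Be} — only B is left for (r3,c4).
row 4 has {H,He,Li,Be}; column 1 has {H,He,Be} — only B is left for (r4,c1).
row 3 has {H,He,Be,B}; column 1 has {H,He,Be,B} — only Li is left for (r3,c1).

He B Li H Be / Be H B He Li / Li He Be B H / B Be H Li He / H Li He Be B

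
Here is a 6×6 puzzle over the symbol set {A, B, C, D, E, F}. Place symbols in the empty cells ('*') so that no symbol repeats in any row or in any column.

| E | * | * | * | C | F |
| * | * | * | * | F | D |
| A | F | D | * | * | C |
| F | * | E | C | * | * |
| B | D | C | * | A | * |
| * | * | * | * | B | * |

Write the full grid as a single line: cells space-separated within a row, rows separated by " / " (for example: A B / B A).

E B A D C F / C E B A F D / A F D B E C / F A E C D B / B D C F A E / D C F E B A

(r2,c1) = C
(r3,c5) = E
(r4,c5) = D
(r5,c6) = E
(r6,c1) = D
(r6,c6) = A
(r3,c4) = B
(r4,c6) = B
(r5,c4) = F
(r6,c3) = F
(r6,c4) = E
(r2,c4) = A
(r4,c2) = A
(r6,c2) = C
(r1,c2) = B
(r1,c3) = A
(r1,c4) = D
(r2,c2) = E
(r2,c3) = B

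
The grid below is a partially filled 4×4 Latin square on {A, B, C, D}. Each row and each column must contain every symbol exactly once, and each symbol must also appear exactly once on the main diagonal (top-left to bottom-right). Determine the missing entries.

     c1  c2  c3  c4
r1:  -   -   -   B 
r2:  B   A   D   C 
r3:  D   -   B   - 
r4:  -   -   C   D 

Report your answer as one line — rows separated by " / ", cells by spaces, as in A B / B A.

C D A B / B A D C / D C B A / A B C D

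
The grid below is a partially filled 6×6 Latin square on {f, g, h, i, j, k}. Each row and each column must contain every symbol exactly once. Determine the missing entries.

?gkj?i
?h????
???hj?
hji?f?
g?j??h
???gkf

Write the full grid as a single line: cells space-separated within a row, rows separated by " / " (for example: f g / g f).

Cell (r1,c1): row 1 has {g,i,j,k}; column 1 has {g,h} → f.
Cell (r1,c5): row 1 has {f,g,i,j,k}; column 5 has {f,j,k} → h.
Cell (r4,c4): row 4 has {f,h,i,j}; column 4 has {g,h,j} → k.
Cell (r4,c6): row 4 has {f,h,i,j,k}; column 6 has {f,h,i} → g.
Cell (r5,c5): row 5 has {g,h,j}; column 5 has {f,h,j,k} → i.
Cell (r6,c2): row 6 has {f,g,k}; column 2 has {g,h,j} → i.
Cell (r6,c3): row 6 has {f,g,i,k}; column 3 has {i,j,k} → h.
Cell (r2,c5): row 2 has {h}; column 5 has {f,h,i,j,k} → g.
Cell (r3,c6): row 3 has {h,j}; column 6 has {f,g,h,i} → k.
Cell (r5,c4): row 5 has {g,h,i,j}; column 4 has {g,h,j,k} → f.
Cell (r6,c1): row 6 has {f,g,h,i,k}; column 1 has {f,g,h} → j.
Cell (r2,c3): row 2 has {g,h}; column 3 has {h,i,j,k} → f.
Cell (r2,c4): row 2 has {f,g,h}; column 4 has {f,g,h,j,k} → i.
Cell (r2,c6): row 2 has {f,g,h,i}; column 6 has {f,g,h,i,k} → j.
Cell (r3,c1): row 3 has {h,j,k}; column 1 has {f,g,h,j} → i.
Cell (r3,c2): row 3 has {h,i,j,k}; column 2 has {g,h,i,j} → f.
Cell (r3,c3): row 3 has {f,h,i,j,k}; column 3 has {f,h,i,j,k} → g.
Cell (r5,c2): row 5 has {f,g,h,i,j}; column 2 has {f,g,h,i,j} → k.
Cell (r2,c1): row 2 has {f,g,h,i,j}; column 1 has {f,g,h,i,j} → k.

f g k j h i / k h f i g j / i f g h j k / h j i k f g / g k j f i h / j i h g k f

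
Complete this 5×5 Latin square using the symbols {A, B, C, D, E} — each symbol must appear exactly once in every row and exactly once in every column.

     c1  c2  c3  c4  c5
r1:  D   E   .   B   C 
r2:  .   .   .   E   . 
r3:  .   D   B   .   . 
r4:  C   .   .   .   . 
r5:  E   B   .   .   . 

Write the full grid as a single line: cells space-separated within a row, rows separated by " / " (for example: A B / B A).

D E A B C / B C D E A / A D B C E / C A E D B / E B C A D

(r1,c3) = A
(r3,c1) = A
(r3,c4) = C
(r3,c5) = E
(r4,c2) = A
(r4,c4) = D
(r4,c5) = B
(r5,c4) = A
(r5,c5) = D
(r2,c1) = B
(r2,c2) = C
(r2,c3) = D
(r2,c5) = A
(r4,c3) = E
(r5,c3) = C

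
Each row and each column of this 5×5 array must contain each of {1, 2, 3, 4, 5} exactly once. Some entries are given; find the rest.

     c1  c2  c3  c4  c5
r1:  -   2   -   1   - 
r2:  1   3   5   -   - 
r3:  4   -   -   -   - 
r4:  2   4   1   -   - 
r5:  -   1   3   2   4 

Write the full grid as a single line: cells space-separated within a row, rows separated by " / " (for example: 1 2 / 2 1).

3 2 4 1 5 / 1 3 5 4 2 / 4 5 2 3 1 / 2 4 1 5 3 / 5 1 3 2 4

Cell (r1,c3): row 1 has {1,2}; column 3 has {1,3,5} → 4.
Cell (r2,c4): row 2 has {1,3,5}; column 4 has {1,2} → 4.
Cell (r2,c5): row 2 has {1,3,4,5}; column 5 has {4} → 2.
Cell (r3,c2): row 3 has {4}; column 2 has {1,2,3,4} → 5.
Cell (r3,c3): row 3 has {4,5}; column 3 has {1,3,4,5} → 2.
Cell (r3,c4): row 3 has {2,4,5}; column 4 has {1,2,4} → 3.
Cell (r3,c5): row 3 has {2,3,4,5}; column 5 has {2,4} → 1.
Cell (r4,c4): row 4 has {1,2,4}; column 4 has {1,2,3,4} → 5.
Cell (r4,c5): row 4 has {1,2,4,5}; column 5 has {1,2,4} → 3.
Cell (r5,c1): row 5 has {1,2,3,4}; column 1 has {1,2,4} → 5.
Cell (r1,c1): row 1 has {1,2,4}; column 1 has {1,2,4,5} → 3.
Cell (r1,c5): row 1 has {1,2,3,4}; column 5 has {1,2,3,4} → 5.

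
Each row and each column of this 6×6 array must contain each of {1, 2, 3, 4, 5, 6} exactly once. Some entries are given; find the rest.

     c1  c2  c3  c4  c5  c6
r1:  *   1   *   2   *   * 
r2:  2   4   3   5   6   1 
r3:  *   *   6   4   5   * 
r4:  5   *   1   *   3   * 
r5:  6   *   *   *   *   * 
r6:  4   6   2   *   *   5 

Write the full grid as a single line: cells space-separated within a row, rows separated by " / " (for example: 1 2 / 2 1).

3 1 5 2 4 6 / 2 4 3 5 6 1 / 1 3 6 4 5 2 / 5 2 1 6 3 4 / 6 5 4 1 2 3 / 4 6 2 3 1 5

(r1,c1): row 1 has {1,2}; column 1 has {2,4,5,6}, so it must be 3.
(r1,c5): row 1 has {1,2,3}; column 5 has {3,5,6}, so it must be 4.
(r1,c6): row 1 has {1,2,3,4}; column 6 has {1,5}, so it must be 6.
(r3,c1): row 3 has {4,5,6}; column 1 has {2,3,4,5,6}, so it must be 1.
(r4,c2): row 4 has {1,3,5}; column 2 has {1,4,6}, so it must be 2.
(r4,c4): row 4 has {1,2,3,5}; column 4 has {2,4,5}, so it must be 6.
(r4,c6): row 4 has {1,2,3,5,6}; column 6 has {1,5,6}, so it must be 4.
(r6,c5): row 6 has {2,4,5,6}; column 5 has {3,4,5,6}, so it must be 1.
(r1,c3): row 1 has {1,2,3,4,6}; column 3 has {1,2,3,6}, so it must be 5.
(r3,c2): row 3 has {1,4,5,6}; column 2 has {1,2,4,6}, so it must be 3.
(r3,c6): row 3 has {1,3,4,5,6}; column 6 has {1,4,5,6}, so it must be 2.
(r5,c2): row 5 has {6}; column 2 has {1,2,3,4,6}, so it must be 5.
(r5,c3): row 5 has {5,6}; column 3 has {1,2,3,5,6}, so it must be 4.
(r5,c5): row 5 has {4,5,6}; column 5 has {1,3,4,5,6}, so it must be 2.
(r5,c6): row 5 has {2,4,5,6}; column 6 has {1,2,4,5,6}, so it must be 3.
(r6,c4): row 6 has {1,2,4,5,6}; column 4 has {2,4,5,6}, so it must be 3.
(r5,c4): row 5 has {2,3,4,5,6}; column 4 has {2,3,4,5,6}, so it must be 1.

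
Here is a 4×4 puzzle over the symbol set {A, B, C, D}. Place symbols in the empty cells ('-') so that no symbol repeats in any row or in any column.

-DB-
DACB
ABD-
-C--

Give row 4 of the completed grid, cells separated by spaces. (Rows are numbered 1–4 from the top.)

B C A D

(r1,c1) = C
(r1,c4) = A
(r3,c4) = C
(r4,c1) = B
(r4,c3) = A
(r4,c4) = D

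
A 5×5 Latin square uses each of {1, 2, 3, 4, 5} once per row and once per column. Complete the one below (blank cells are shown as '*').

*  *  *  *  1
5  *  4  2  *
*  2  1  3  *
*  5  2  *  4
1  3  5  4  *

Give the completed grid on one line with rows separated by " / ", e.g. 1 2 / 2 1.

(r1,c2): row 1 has {1}; column 2 has {2,3,5}, so it must be 4.
(r1,c3): row 1 has {1,4}; column 3 has {1,2,4,5}, so it must be 3.
(r1,c4): row 1 has {1,3,4}; column 4 has {2,3,4}, so it must be 5.
(r2,c2): row 2 has {2,4,5}; column 2 has {2,3,4,5}, so it must be 1.
(r2,c5): row 2 has {1,2,4,5}; column 5 has {1,4}, so it must be 3.
(r3,c1): row 3 has {1,2,3}; column 1 has {1,5}, so it must be 4.
(r3,c5): row 3 has {1,2,3,4}; column 5 has {1,3,4}, so it must be 5.
(r4,c1): row 4 has {2,4,5}; column 1 has {1,4,5}, so it must be 3.
(r4,c4): row 4 has {2,3,4,5}; column 4 has {2,3,4,5}, so it must be 1.
(r5,c5): row 5 has {1,3,4,5}; column 5 has {1,3,4,5}, so it must be 2.
(r1,c1): row 1 has {1,3,4,5}; column 1 has {1,3,4,5}, so it must be 2.

2 4 3 5 1 / 5 1 4 2 3 / 4 2 1 3 5 / 3 5 2 1 4 / 1 3 5 4 2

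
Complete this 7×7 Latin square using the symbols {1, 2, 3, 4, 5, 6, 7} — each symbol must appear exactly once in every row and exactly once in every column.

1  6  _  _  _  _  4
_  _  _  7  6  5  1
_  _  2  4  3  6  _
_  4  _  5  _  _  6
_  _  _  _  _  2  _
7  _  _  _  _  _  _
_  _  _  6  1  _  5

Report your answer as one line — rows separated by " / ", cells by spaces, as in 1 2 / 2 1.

row 3 has {2,3,4,6}; column 1 has {1,7} — only 5 is left for (r3,c1).
row 3 has {2,3,4,5,6}; column 7 has {1,4,5,6} — only 7 is left for (r3,c7).
row 5 has {2}; column 7 has {1,4,5,6,7} — only 3 is left for (r5,c7).
row 6 has {7}; column 7 has {1,3,4,5,6,7} — only 2 is left for (r6,c7).
row 3 has {2,3,4,5,6,7}; column 2 has {4,6} — only 1 is left for (r3,c2).
row 5 has {2,3}; column 4 has {4,5,6,7} — only 1 is left for (r5,c4).
row 6 has {2,7}; column 4 has {1,4,5,6,7} — only 3 is left for (r6,c4).
row 1 has {1,4,6}; column 4 has {1,3,4,5,6,7} — only 2 is left for (r1,c4).
row 6 has {2,3,7}; column 2 has {1,4,6} — only 5 is left for (r6,c2).
row 6 has {2,3,5,7}; column 5 has {1,3,6} — only 4 is left for (r6,c5).
row 6 has {2,3,4,5,7}; column 6 has {2,5,6} — only 1 is left for (r6,c6).
row 5 has {1,2,3}; column 2 has {1,4,5,6} — only 7 is left for (r5,c2).
row 5 has {1,2,3,7}; column 5 has {1,3,4,6} — only 5 is left for (r5,c5).
row 6 has {1,2,3,4,5,7}; column 3 has {2} — only 6 is left for (r6,c3).
row 1 has {1,2,4,6}; column 5 has {1,3,4,5,6} — only 7 is left for (r1,c5).
row 1 has {1,2,4,6,7}; column 6 has {1,2,5,6} — only 3 is left for (r1,c6).
row 4 has {4,5,6}; column 5 has {1,3,4,5,6,7} — only 2 is left for (r4,c5).
row 4 has {2,4,5,6}; column 6 has {1,2,3,5,6} — only 7 is left for (r4,c6).
row 5 has {1,2,3,5,7}; column 3 has {2,6} — only 4 is left for (r5,c3).
row 7 has {1,5,6}; column 6 has {1,2,3,5,6,7} — only 4 is left for (r7,c6).
row 1 has {1,2,3,4,6,7}; column 3 has {2,4,6} — only 5 is left for (r1,c3).
row 2 has {1,5,6,7}; column 3 has {2,4,5,6} — only 3 is left for (r2,c3).
row 4 has {2,4,5,6,7}; column 1 has {1,5,7} — only 3 is left for (r4,c1).
row 4 has {2,3,4,5,6,7}; column 3 has {2,3,4,5,6} — only 1 is left for (r4,c3).
row 5 has {1,2,3,4,5,7}; column 1 has {1,3,5,7} — only 6 is left for (r5,c1).
row 7 has {1,4,5,6}; column 1 has {1,3,5,6,7} — only 2 is left for (r7,c1).
row 7 has {1,2,4,5,6}; column 2 has {1,4,5,6,7} — only 3 is left for (r7,c2).
row 7 has {1,2,3,4,5,6}; column 3 has {1,2,3,4,5,6} — only 7 is left for (r7,c3).
row 2 has {1,3,5,6,7}; column 1 has {1,2,3,5,6,7} — only 4 is left for (r2,c1).
row 2 has {1,3,4,5,6,7}; column 2 has {1,3,4,5,6,7} — only 2 is left for (r2,c2).

1 6 5 2 7 3 4 / 4 2 3 7 6 5 1 / 5 1 2 4 3 6 7 / 3 4 1 5 2 7 6 / 6 7 4 1 5 2 3 / 7 5 6 3 4 1 2 / 2 3 7 6 1 4 5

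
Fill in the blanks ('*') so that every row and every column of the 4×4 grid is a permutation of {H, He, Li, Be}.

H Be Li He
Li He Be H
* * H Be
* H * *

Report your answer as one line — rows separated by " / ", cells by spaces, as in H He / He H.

H Be Li He / Li He Be H / He Li H Be / Be H He Li

(r3,c1) = He
(r3,c2) = Li
(r4,c1) = Be
(r4,c3) = He
(r4,c4) = Li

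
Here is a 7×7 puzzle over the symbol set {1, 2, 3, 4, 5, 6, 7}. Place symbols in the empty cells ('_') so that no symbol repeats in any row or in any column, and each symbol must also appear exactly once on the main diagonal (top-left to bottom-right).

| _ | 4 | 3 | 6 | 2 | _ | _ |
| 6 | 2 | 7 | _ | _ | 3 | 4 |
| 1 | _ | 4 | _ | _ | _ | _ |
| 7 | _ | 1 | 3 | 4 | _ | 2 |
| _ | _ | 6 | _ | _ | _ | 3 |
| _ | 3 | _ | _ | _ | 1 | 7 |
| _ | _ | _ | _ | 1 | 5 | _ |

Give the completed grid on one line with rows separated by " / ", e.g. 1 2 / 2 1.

5 4 3 6 2 7 1 / 6 2 7 1 5 3 4 / 1 6 4 7 3 2 5 / 7 5 1 3 4 6 2 / 2 1 6 5 7 4 3 / 4 3 5 2 6 1 7 / 3 7 2 4 1 5 6

row 1 has {2,3,4,6}; column 1 has {1,6,7}; the diagonal has {1,2,3,4} — only 5 is left for (r1,c1).
row 1 has {2,3,4,5,6}; column 6 has {1,3,5} — only 7 is left for (r1,c6).
row 1 has {2,3,4,5,6,7}; column 7 has {2,3,4,7} — only 1 is left for (r1,c7).
row 2 has {2,3,4,6,7}; column 5 has {1,2,4} — only 5 is left for (r2,c5).
row 4 has {1,2,3,4,7}; column 6 has {1,3,5,7} — only 6 is left for (r4,c6).
row 5 has {3,6}; column 5 has {1,2,4,5}; the diagonal has {1,2,3,4,5} — only 7 is left for (r5,c5).
row 6 has {1,3,7}; column 5 has {1,2,4,5,7} — only 6 is left for (r6,c5).
row 7 has {1,5}; column 3 has {1,3,4,6,7} — only 2 is left for (r7,c3).
row 7 has {1,2,5}; column 7 has {1,2,3,4,7}; the diagonal has {1,2,3,4,5,7} — only 6 is left for (r7,c7).
row 2 has {2,3,4,5,6,7}; column 4 has {3,6} — only 1 is left for (r2,c4).
row 3 has {1,4}; column 5 has {1,2,4,5,6,7} — only 3 is left for (r3,c5).
row 3 has {1,3,4}; column 6 has {1,3,5,6,7} — only 2 is left for (r3,c6).
row 3 has {1,2,3,4}; column 7 has {1,2,3,4,6,7} — only 5 is left for (r3,c7).
row 4 has {1,2,3,4,6,7}; column 2 has {2,3,4} — only 5 is left for (r4,c2).
row 5 has {3,6,7}; column 2 has {2,3,4,5} — only 1 is left for (r5,c2).
row 5 has {1,3,6,7}; column 6 has {1,2,3,5,6,7} — only 4 is left for (r5,c6).
row 6 has {1,3,6,7}; column 3 has {1,2,3,4,6,7} — only 5 is left for (r6,c3).
row 7 has {1,2,5,6}; column 2 has {1,2,3,4,5} — only 7 is left for (r7,c2).
row 7 has {1,2,5,6,7}; column 4 has {1,3,6} — only 4 is left for (r7,c4).
row 3 has {1,2,3,4,5}; column 2 has {1,2,3,4,5,7} — only 6 is left for (r3,c2).
row 3 has {1,2,3,4,5,6}; column 4 has {1,3,4,6} — only 7 is left for (r3,c4).
row 5 has {1,3,4,6,7}; column 1 has {1,5,6,7} — only 2 is left for (r5,c1).
row 5 has {1,2,3,4,6,7}; column 4 has {1,3,4,6,7} — only 5 is left for (r5,c4).
row 6 has {1,3,5,6,7}; column 1 has {1,2,5,6,7} — only 4 is left for (r6,c1).
row 6 has {1,3,4,5,6,7}; column 4 has {1,3,4,5,6,7} — only 2 is left for (r6,c4).
row 7 has {1,2,4,5,6,7}; column 1 has {1,2,4,5,6,7} — only 3 is left for (r7,c1).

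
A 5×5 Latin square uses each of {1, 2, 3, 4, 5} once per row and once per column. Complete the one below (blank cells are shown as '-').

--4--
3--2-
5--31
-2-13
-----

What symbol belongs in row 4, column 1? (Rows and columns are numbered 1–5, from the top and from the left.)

4

(r1,c4) = 5
(r1,c5) = 2
(r3,c2) = 4
(r3,c3) = 2
(r4,c1) = 4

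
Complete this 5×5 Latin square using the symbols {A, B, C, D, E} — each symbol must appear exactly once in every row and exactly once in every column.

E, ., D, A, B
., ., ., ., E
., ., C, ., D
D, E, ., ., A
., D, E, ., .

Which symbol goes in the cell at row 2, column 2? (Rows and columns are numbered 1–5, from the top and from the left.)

B

(r1,c2) = C
(r4,c3) = B
(r4,c4) = C
(r5,c4) = B
(r5,c5) = C
(r2,c3) = A
(r2,c4) = D
(r3,c4) = E
(r5,c1) = A
(r2,c2) = B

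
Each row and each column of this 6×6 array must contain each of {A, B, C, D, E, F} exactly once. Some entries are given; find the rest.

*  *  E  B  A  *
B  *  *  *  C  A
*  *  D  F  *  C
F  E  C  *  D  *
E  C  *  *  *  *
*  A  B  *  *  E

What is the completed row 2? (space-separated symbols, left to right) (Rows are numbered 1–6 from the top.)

B D F E C A

Cell (r2,c3): row 2 has {A,B,C}; column 3 has {B,C,D,E} → F.
Cell (r3,c1): row 3 has {C,D,F}; column 1 has {B,E,F} → A.
Cell (r3,c2): row 3 has {A,C,D,F}; column 2 has {A,C,E} → B.
Cell (r3,c5): row 3 has {A,B,C,D,F}; column 5 has {A,C,D} → E.
Cell (r4,c4): row 4 has {C,D,E,F}; column 4 has {B,F} → A.
Cell (r4,c6): row 4 has {A,C,D,E,F}; column 6 has {A,C,E} → B.
Cell (r5,c3): row 5 has {C,E}; column 3 has {B,C,D,E,F} → A.
Cell (r5,c4): row 5 has {A,C,E}; column 4 has {A,B,F} → D.
Cell (r5,c6): row 5 has {A,C,D,E}; column 6 has {A,B,C,E} → F.
Cell (r6,c4): row 6 has {A,B,E}; column 4 has {A,B,D,F} → C.
Cell (r6,c5): row 6 has {A,B,C,E}; column 5 has {A,C,D,E} → F.
Cell (r1,c6): row 1 has {A,B,E}; column 6 has {A,B,C,E,F} → D.
Cell (r2,c2): row 2 has {A,B,C,F}; column 2 has {A,B,C,E} → D.
Cell (r2,c4): row 2 has {A,B,C,D,F}; column 4 has {A,B,C,D,F} → E.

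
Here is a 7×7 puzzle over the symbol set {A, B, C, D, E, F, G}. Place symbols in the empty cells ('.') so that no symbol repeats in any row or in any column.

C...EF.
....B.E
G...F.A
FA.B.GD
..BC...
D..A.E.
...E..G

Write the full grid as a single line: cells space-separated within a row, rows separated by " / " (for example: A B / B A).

C D A G E F B / A C G F B D E / G E C D F B A / F A E B C G D / E G B C D A F / D B F A G E C / B F D E A C G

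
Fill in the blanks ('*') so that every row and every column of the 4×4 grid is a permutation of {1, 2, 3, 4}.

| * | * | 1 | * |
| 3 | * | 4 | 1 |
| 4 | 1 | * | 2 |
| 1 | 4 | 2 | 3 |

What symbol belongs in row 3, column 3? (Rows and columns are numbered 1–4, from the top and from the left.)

3

row 1 has {1}; column 1 has {1,3,4} — only 2 is left for (r1,c1).
row 1 has {1,2}; column 2 has {1,4} — only 3 is left for (r1,c2).
row 1 has {1,2,3}; column 4 has {1,2,3} — only 4 is left for (r1,c4).
row 2 has {1,3,4}; column 2 has {1,3,4} — only 2 is left for (r2,c2).
row 3 has {1,2,4}; column 3 has {1,2,4} — only 3 is left for (r3,c3).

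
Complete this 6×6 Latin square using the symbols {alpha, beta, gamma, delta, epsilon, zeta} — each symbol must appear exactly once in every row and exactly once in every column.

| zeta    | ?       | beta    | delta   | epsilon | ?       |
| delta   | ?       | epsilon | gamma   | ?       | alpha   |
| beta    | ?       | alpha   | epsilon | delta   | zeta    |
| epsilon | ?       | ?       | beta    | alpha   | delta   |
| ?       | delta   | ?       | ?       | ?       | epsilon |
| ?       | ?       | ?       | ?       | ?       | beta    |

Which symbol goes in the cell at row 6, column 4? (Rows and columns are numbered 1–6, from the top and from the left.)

(r1,c6) = gamma
(r3,c2) = gamma
(r4,c2) = zeta
(r4,c3) = gamma
(r5,c3) = zeta
(r5,c4) = alpha
(r6,c3) = delta
(r6,c4) = zeta

zeta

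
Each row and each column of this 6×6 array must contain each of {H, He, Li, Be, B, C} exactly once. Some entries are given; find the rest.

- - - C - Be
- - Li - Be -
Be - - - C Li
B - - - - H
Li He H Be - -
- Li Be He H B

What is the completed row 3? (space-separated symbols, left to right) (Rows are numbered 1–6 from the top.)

Be B He H C Li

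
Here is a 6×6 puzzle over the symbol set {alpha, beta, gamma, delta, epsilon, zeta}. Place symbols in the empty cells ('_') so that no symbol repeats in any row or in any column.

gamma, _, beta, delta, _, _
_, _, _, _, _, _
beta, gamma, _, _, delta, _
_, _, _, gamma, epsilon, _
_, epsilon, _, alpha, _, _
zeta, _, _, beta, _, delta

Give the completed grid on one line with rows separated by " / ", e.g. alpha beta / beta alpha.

gamma zeta beta delta alpha epsilon / epsilon delta alpha zeta beta gamma / beta gamma zeta epsilon delta alpha / alpha beta delta gamma epsilon zeta / delta epsilon gamma alpha zeta beta / zeta alpha epsilon beta gamma delta

At row 5, column 1: row 5 has {alpha,epsilon}; column 1 has {beta,gamma,zeta}; that leaves delta.
At row 6, column 2: row 6 has {beta,delta,zeta}; column 2 has {gamma,epsilon}; that leaves alpha.
At row 6, column 5: row 6 has {alpha,beta,delta,zeta}; column 5 has {delta,epsilon}; that leaves gamma.
At row 1, column 2: row 1 has {beta,gamma,delta}; column 2 has {alpha,gamma,epsilon}; that leaves zeta.
At row 1, column 5: row 1 has {beta,gamma,delta,zeta}; column 5 has {gamma,delta,epsilon}; that leaves alpha.
At row 1, column 6: row 1 has {alpha,beta,gamma,delta,zeta}; column 6 has {delta}; that leaves epsilon.
At row 4, column 1: row 4 has {gamma,epsilon}; column 1 has {beta,gamma,delta,zeta}; that leaves alpha.
At row 6, column 3: row 6 has {alpha,beta,gamma,delta,zeta}; column 3 has {beta}; that leaves epsilon.
At row 2, column 1: row 2 is empty so far; column 1 has {alpha,beta,gamma,delta,zeta}; that leaves epsilon.
At row 2, column 4: row 2 has {epsilon}; column 4 has {alpha,beta,gamma,delta}; that leaves zeta.
At row 2, column 5: row 2 has {epsilon,zeta}; column 5 has {alpha,gamma,delta,epsilon}; that leaves beta.
At row 3, column 4: row 3 has {beta,gamma,delta}; column 4 has {alpha,beta,gamma,delta,zeta}; that leaves epsilon.
At row 5, column 5: row 5 has {alpha,delta,epsilon}; column 5 has {alpha,beta,gamma,delta,epsilon}; that leaves zeta.
At row 2, column 2: row 2 has {beta,epsilon,zeta}; column 2 has {alpha,gamma,epsilon,zeta}; that leaves delta.
At row 4, column 2: row 4 has {alpha,gamma,epsilon}; column 2 has {alpha,gamma,delta,epsilon,zeta}; that leaves beta.
At row 4, column 6: row 4 has {alpha,beta,gamma,epsilon}; column 6 has {delta,epsilon}; that leaves zeta.
At row 5, column 3: row 5 has {alpha,delta,epsilon,zeta}; column 3 has {beta,epsilon}; that leaves gamma.
At row 5, column 6: row 5 has {alpha,gamma,delta,epsilon,zeta}; column 6 has {delta,epsilon,zeta}; that leaves beta.
At row 2, column 3: row 2 has {beta,delta,epsilon,zeta}; column 3 has {beta,gamma,epsilon}; that leaves alpha.
At row 2, column 6: row 2 has {alpha,beta,delta,epsilon,zeta}; column 6 has {beta,delta,epsilon,zeta}; that leaves gamma.
At row 3, column 3: row 3 has {beta,gamma,delta,epsilon}; column 3 has {alpha,beta,gamma,epsilon}; that leaves zeta.
At row 3, column 6: row 3 has {beta,gamma,delta,epsilon,zeta}; column 6 has {beta,gamma,delta,epsilon,zeta}; that leaves alpha.
At row 4, column 3: row 4 has {alpha,beta,gamma,epsilon,zeta}; column 3 has {alpha,beta,gamma,epsilon,zeta}; that leaves delta.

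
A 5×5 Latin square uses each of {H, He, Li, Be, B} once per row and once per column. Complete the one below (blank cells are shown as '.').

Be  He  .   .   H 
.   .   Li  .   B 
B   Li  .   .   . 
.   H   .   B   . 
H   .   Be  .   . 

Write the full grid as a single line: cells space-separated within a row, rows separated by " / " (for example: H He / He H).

Be He B Li H / He Be Li H B / B Li H Be He / Li H He B Be / H B Be He Li

(r1,c3) = B
(r1,c4) = Li
(r2,c1) = He
(r2,c2) = Be
(r2,c4) = H
(r4,c1) = Li
(r4,c3) = He
(r4,c5) = Be
(r5,c2) = B
(r5,c4) = He
(r5,c5) = Li
(r3,c3) = H
(r3,c4) = Be
(r3,c5) = He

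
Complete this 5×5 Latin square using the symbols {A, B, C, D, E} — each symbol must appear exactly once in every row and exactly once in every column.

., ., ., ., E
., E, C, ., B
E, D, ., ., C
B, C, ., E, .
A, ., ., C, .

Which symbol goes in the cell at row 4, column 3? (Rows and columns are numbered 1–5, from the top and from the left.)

(r2,c1): row 2 has {B,C,E}; column 1 has {A,B,E}, so it must be D.
(r2,c4): row 2 has {B,C,D,E}; column 4 has {C,E}, so it must be A.
(r3,c4): row 3 has {C,D,E}; column 4 has {A,C,E}, so it must be B.
(r5,c2): row 5 has {A,C}; column 2 has {C,D,E}, so it must be B.
(r5,c5): row 5 has {A,B,C}; column 5 has {B,C,E}, so it must be D.
(r1,c1): row 1 has {E}; column 1 has {A,B,D,E}, so it must be C.
(r1,c2): row 1 has {C,E}; column 2 has {B,C,D,E}, so it must be A.
(r1,c4): row 1 has {A,C,E}; column 4 has {A,B,C,E}, so it must be D.
(r3,c3): row 3 has {B,C,D,E}; column 3 has {C}, so it must be A.
(r4,c3): row 4 has {B,C,E}; column 3 has {A,C}, so it must be D.

D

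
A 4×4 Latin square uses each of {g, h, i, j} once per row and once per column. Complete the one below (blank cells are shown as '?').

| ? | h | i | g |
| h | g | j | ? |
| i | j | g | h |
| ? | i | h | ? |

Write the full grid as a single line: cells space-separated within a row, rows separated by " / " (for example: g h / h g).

j h i g / h g j i / i j g h / g i h j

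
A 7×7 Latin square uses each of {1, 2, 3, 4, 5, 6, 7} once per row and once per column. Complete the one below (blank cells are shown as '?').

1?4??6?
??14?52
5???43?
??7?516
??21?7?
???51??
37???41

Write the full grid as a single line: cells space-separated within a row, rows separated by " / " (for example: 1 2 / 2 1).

At row 3, column 3: row 3 has {3,4,5}; column 3 has {1,2,4,7}; that leaves 6.
At row 3, column 7: row 3 has {3,4,5,6}; column 7 has {1,2,6}; that leaves 7.
At row 6, column 3: row 6 has {1,5}; column 3 has {1,2,4,6,7}; that leaves 3.
At row 6, column 6: row 6 has {1,3,5}; column 6 has {1,3,4,5,6,7}; that leaves 2.
At row 6, column 7: row 6 has {1,2,3,5}; column 7 has {1,2,6,7}; that leaves 4.
At row 7, column 3: row 7 has {1,3,4,7}; column 3 has {1,2,3,4,6,7}; that leaves 5.
At row 3, column 4: row 3 has {3,4,5,6,7}; column 4 has {1,4,5}; that leaves 2.
At row 4, column 4: row 4 has {1,5,6,7}; column 4 has {1,2,4,5}; that leaves 3.
At row 6, column 2: row 6 has {1,2,3,4,5}; column 2 has {7}; that leaves 6.
At row 7, column 4: row 7 has {1,3,4,5,7}; column 4 has {1,2,3,4,5}; that leaves 6.
At row 7, column 5: row 7 has {1,3,4,5,6,7}; column 5 has {1,4,5}; that leaves 2.
At row 1, column 4: row 1 has {1,4,6}; column 4 has {1,2,3,4,5,6}; that leaves 7.
At row 1, column 5: row 1 has {1,4,6,7}; column 5 has {1,2,4,5}; that leaves 3.
At row 1, column 7: row 1 has {1,3,4,6,7}; column 7 has {1,2,4,6,7}; that leaves 5.
At row 2, column 2: row 2 has {1,2,4,5}; column 2 has {6,7}; that leaves 3.
At row 3, column 2: row 3 has {2,3,4,5,6,7}; column 2 has {3,6,7}; that leaves 1.
At row 5, column 5: row 5 has {1,2,7}; column 5 has {1,2,3,4,5}; that leaves 6.
At row 5, column 7: row 5 has {1,2,6,7}; column 7 has {1,2,4,5,6,7}; that leaves 3.
At row 6, column 1: row 6 has {1,2,3,4,5,6}; column 1 has {1,3,5}; that leaves 7.
At row 1, column 2: row 1 has {1,3,4,5,6,7}; column 2 has {1,3,6,7}; that leaves 2.
At row 2, column 1: row 2 has {1,2,3,4,5}; column 1 has {1,3,5,7}; that leaves 6.
At row 2, column 5: row 2 has {1,2,3,4,5,6}; column 5 has {1,2,3,4,5,6}; that leaves 7.
At row 4, column 2: row 4 has {1,3,5,6,7}; column 2 has {1,2,3,6,7}; that leaves 4.
At row 5, column 1: row 5 has {1,2,3,6,7}; column 1 has {1,3,5,6,7}; that leaves 4.
At row 5, column 2: row 5 has {1,2,3,4,6,7}; column 2 has {1,2,3,4,6,7}; that leaves 5.
At row 4, column 1: row 4 has {1,3,4,5,6,7}; column 1 has {1,3,4,5,6,7}; that leaves 2.

1 2 4 7 3 6 5 / 6 3 1 4 7 5 2 / 5 1 6 2 4 3 7 / 2 4 7 3 5 1 6 / 4 5 2 1 6 7 3 / 7 6 3 5 1 2 4 / 3 7 5 6 2 4 1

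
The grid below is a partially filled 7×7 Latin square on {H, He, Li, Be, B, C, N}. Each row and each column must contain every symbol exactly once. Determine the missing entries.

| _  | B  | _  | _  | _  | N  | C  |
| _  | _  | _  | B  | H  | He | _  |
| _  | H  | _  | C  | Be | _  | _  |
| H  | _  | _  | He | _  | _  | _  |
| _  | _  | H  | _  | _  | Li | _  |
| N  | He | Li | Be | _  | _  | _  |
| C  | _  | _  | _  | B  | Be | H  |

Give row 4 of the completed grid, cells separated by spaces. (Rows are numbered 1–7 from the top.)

(r3,c6) = B
(r4,c6) = C
(r5,c4) = N
(r6,c5) = C
(r6,c6) = H
(r6,c7) = B
(r7,c4) = Li
(r1,c4) = H
(r5,c5) = He
(r5,c7) = Be
(r7,c2) = N
(r7,c3) = He
(r1,c3) = Be
(r1,c5) = Li
(r3,c3) = N
(r4,c3) = B
(r4,c5) = N
(r4,c7) = Li
(r5,c1) = B
(r5,c2) = C
(r1,c1) = He
(r2,c3) = C
(r2,c7) = N
(r3,c1) = Li
(r3,c7) = He
(r4,c2) = Be

H Be B He N C Li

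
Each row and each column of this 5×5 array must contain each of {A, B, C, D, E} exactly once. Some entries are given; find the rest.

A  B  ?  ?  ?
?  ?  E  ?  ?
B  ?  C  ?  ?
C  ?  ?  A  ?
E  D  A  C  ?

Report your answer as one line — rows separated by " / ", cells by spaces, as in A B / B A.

A B D E C / D C E B A / B A C D E / C E B A D / E D A C B

(r1,c3): row 1 has {A,B}; column 3 has {A,C,E}, so it must be D.
(r1,c4): row 1 has {A,B,D}; column 4 has {A,C}, so it must be E.
(r1,c5): row 1 has {A,B,D,E}; column 5 is empty so far, so it must be C.
(r2,c1): row 2 has {E}; column 1 has {A,B,C,E}, so it must be D.
(r2,c4): row 2 has {D,E}; column 4 has {A,C,E}, so it must be B.
(r2,c5): row 2 has {B,D,E}; column 5 has {C}, so it must be A.
(r3,c4): row 3 has {B,C}; column 4 has {A,B,C,E}, so it must be D.
(r3,c5): row 3 has {B,C,D}; column 5 has {A,C}, so it must be E.
(r4,c2): row 4 has {A,C}; column 2 has {B,D}, so it must be E.
(r4,c3): row 4 has {A,C,E}; column 3 has {A,C,D,E}, so it must be B.
(r4,c5): row 4 has {A,B,C,E}; column 5 has {A,C,E}, so it must be D.
(r5,c5): row 5 has {A,C,D,E}; column 5 has {A,C,D,E}, so it must be B.
(r2,c2): row 2 has {A,B,D,E}; column 2 has {B,D,E}, so it must be C.
(r3,c2): row 3 has {B,C,D,E}; column 2 has {B,C,D,E}, so it must be A.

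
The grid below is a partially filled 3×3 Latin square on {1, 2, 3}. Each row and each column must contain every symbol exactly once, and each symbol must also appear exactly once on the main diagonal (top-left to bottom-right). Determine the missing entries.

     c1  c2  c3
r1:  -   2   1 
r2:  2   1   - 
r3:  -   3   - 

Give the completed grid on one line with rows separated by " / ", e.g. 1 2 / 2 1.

At row 1, column 1: row 1 has {1,2}; column 1 has {2}; the diagonal has {1}; that leaves 3.
At row 2, column 3: row 2 has {1,2}; column 3 has {1}; that leaves 3.
At row 3, column 1: row 3 has {3}; column 1 has {2,3}; that leaves 1.
At row 3, column 3: row 3 has {1,3}; column 3 has {1,3}; the diagonal has {1,3}; that leaves 2.

3 2 1 / 2 1 3 / 1 3 2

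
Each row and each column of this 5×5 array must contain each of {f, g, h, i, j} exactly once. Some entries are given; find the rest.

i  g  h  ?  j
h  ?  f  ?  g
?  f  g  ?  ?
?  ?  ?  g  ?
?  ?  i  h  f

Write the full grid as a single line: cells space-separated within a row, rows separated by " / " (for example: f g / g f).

Cell (r1,c4): row 1 has {g,h,i,j}; column 4 has {g,h} → f.
Cell (r3,c1): row 3 has {f,g}; column 1 has {h,i} → j.
Cell (r3,c4): row 3 has {f,g,j}; column 4 has {f,g,h} → i.
Cell (r3,c5): row 3 has {f,g,i,j}; column 5 has {f,g,j} → h.
Cell (r4,c1): row 4 has {g}; column 1 has {h,i,j} → f.
Cell (r4,c3): row 4 has {f,g}; column 3 has {f,g,h,i} → j.
Cell (r4,c5): row 4 has {f,g,j}; column 5 has {f,g,h,j} → i.
Cell (r5,c1): row 5 has {f,h,i}; column 1 has {f,h,i,j} → g.
Cell (r5,c2): row 5 has {f,g,h,i}; column 2 has {f,g} → j.
Cell (r2,c2): row 2 has {f,g,h}; column 2 has {f,g,j} → i.
Cell (r2,c4): row 2 has {f,g,h,i}; column 4 has {f,g,h,i} → j.
Cell (r4,c2): row 4 has {f,g,i,j}; column 2 has {f,g,i,j} → h.

i g h f j / h i f j g / j f g i h / f h j g i / g j i h f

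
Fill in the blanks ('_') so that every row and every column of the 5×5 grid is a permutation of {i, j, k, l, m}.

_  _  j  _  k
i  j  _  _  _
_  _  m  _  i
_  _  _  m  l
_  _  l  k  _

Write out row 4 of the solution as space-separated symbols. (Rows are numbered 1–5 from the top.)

(r2,c3) = k
(r2,c4) = l
(r2,c5) = m
(r3,c4) = j
(r4,c3) = i
(r5,c5) = j
(r1,c4) = i
(r4,c2) = k
(r5,c1) = m
(r5,c2) = i
(r1,c1) = l
(r1,c2) = m
(r3,c1) = k
(r3,c2) = l
(r4,c1) = j

j k i m l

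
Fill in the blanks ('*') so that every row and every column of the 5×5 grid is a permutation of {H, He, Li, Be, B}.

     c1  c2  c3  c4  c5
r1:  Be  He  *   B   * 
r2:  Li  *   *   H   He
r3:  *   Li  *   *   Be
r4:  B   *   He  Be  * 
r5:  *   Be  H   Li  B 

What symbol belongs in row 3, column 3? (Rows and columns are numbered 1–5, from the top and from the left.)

B

(r1,c3) = Li
(r1,c5) = H
(r2,c2) = B
(r2,c3) = Be
(r3,c3) = B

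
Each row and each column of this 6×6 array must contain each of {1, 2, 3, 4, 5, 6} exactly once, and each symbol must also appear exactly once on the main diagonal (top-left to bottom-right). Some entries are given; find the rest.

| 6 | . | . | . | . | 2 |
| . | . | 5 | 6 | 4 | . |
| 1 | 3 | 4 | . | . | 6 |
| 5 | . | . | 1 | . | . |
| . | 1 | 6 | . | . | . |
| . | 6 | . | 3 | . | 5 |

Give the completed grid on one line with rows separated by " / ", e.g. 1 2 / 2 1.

6 5 3 4 1 2 / 3 2 5 6 4 1 / 1 3 4 2 5 6 / 5 4 2 1 6 3 / 2 1 6 5 3 4 / 4 6 1 3 2 5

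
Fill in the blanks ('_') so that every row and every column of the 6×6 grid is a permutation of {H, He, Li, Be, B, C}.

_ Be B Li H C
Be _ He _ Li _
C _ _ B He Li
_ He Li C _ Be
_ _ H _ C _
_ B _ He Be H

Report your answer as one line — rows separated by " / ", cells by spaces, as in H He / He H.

At row 1, column 1: row 1 has {H,Li,Be,B,C}; column 1 has {Be,C}; that leaves He.
At row 2, column 4: row 2 has {He,Li,Be}; column 4 has {He,Li,B,C}; that leaves H.
At row 2, column 6: row 2 has {H,He,Li,Be}; column 6 has {H,Li,Be,C}; that leaves B.
At row 3, column 2: row 3 has {He,Li,B,C}; column 2 has {He,Be,B}; that leaves H.
At row 3, column 3: row 3 has {H,He,Li,B,C}; column 3 has {H,He,Li,B}; that leaves Be.
At row 4, column 5: row 4 has {He,Li,Be,C}; column 5 has {H,He,Li,Be,C}; that leaves B.
At row 5, column 2: row 5 has {H,C}; column 2 has {H,He,Be,B}; that leaves Li.
At row 5, column 4: row 5 has {H,Li,C}; column 4 has {H,He,Li,B,C}; that leaves Be.
At row 5, column 6: row 5 has {H,Li,Be,C}; column 6 has {H,Li,Be,B,C}; that leaves He.
At row 6, column 1: row 6 has {H,He,Be,B}; column 1 has {He,Be,C}; that leaves Li.
At row 6, column 3: row 6 has {H,He,Li,Be,B}; column 3 has {H,He,Li,Be,B}; that leaves C.
At row 2, column 2: row 2 has {H,He,Li,Be,B}; column 2 has {H,He,Li,Be,B}; that leaves C.
At row 4, column 1: row 4 has {He,Li,Be,B,C}; column 1 has {He,Li,Be,C}; that leaves H.
At row 5, column 1: row 5 has {H,He,Li,Be,C}; column 1 has {H,He,Li,Be,C}; that leaves B.

He Be B Li H C / Be C He H Li B / C H Be B He Li / H He Li C B Be / B Li H Be C He / Li B C He Be H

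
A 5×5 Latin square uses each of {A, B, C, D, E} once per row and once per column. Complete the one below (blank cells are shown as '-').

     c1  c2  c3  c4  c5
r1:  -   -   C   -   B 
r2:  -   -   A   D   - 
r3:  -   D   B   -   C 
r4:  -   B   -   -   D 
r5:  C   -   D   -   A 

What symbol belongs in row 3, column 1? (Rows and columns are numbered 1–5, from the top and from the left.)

E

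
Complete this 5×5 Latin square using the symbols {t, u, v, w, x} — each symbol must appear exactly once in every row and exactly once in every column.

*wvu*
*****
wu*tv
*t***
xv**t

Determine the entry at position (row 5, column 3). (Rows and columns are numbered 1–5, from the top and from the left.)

u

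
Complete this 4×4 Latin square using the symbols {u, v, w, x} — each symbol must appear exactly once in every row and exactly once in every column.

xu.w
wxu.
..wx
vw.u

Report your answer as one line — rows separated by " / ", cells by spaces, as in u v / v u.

x u v w / w x u v / u v w x / v w x u

At row 1, column 3: row 1 has {u,w,x}; column 3 has {u,w}; that leaves v.
At row 2, column 4: row 2 has {u,w,x}; column 4 has {u,w,x}; that leaves v.
At row 3, column 1: row 3 has {w,x}; column 1 has {v,w,x}; that leaves u.
At row 3, column 2: row 3 has {u,w,x}; column 2 has {u,w,x}; that leaves v.
At row 4, column 3: row 4 has {u,v,w}; column 3 has {u,v,w}; that leaves x.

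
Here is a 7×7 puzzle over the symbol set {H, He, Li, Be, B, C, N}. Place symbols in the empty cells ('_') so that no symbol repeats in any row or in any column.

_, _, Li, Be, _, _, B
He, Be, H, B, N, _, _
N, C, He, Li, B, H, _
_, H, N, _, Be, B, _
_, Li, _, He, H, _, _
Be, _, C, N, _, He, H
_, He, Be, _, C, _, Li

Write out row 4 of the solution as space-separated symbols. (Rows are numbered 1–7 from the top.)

(r1,c2) = N
(r1,c5) = He
(r1,c6) = C
(r2,c6) = Li
(r2,c7) = C
(r3,c7) = Be
(r4,c4) = C
(r4,c7) = He
(r5,c3) = B
(r5,c7) = N
(r6,c2) = B
(r6,c5) = Li
(r7,c4) = H
(r7,c6) = N
(r1,c1) = H
(r4,c1) = Li

Li H N C Be B He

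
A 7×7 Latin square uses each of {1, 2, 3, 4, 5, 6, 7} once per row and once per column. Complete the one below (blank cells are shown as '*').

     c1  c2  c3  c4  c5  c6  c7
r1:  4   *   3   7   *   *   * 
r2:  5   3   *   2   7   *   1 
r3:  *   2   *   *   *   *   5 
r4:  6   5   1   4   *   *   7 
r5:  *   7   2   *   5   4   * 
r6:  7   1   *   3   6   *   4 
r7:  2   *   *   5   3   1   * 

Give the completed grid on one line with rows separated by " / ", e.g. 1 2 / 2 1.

(r1,c2) = 6
(r1,c7) = 2
(r2,c6) = 6
(r4,c5) = 2
(r4,c6) = 3
(r6,c3) = 5
(r6,c6) = 2
(r7,c2) = 4
(r7,c7) = 6
(r1,c5) = 1
(r1,c6) = 5
(r2,c3) = 4
(r3,c5) = 4
(r3,c6) = 7
(r5,c7) = 3
(r7,c3) = 7
(r3,c3) = 6
(r3,c4) = 1
(r5,c1) = 1
(r5,c4) = 6
(r3,c1) = 3

4 6 3 7 1 5 2 / 5 3 4 2 7 6 1 / 3 2 6 1 4 7 5 / 6 5 1 4 2 3 7 / 1 7 2 6 5 4 3 / 7 1 5 3 6 2 4 / 2 4 7 5 3 1 6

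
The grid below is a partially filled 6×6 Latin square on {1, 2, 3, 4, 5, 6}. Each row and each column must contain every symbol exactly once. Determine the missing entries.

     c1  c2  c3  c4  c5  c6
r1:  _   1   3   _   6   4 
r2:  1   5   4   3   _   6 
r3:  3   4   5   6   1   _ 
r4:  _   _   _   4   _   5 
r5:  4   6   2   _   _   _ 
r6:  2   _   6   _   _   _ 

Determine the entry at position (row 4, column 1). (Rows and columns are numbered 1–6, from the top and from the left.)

6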